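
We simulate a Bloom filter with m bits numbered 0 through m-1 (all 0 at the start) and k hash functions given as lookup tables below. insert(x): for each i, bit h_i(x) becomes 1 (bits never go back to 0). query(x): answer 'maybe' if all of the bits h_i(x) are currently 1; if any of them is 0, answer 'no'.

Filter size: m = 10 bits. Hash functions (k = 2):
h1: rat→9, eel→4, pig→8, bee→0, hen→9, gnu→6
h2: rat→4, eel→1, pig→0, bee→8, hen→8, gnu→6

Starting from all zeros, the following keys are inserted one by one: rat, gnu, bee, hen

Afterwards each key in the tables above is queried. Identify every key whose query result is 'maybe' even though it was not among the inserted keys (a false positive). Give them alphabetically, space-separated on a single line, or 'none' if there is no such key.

Start: bits=0000000000
After insert 'rat': sets bits 4 9 -> bits=0000100001
After insert 'gnu': sets bits 6 -> bits=0000101001
After insert 'bee': sets bits 0 8 -> bits=1000101011
After insert 'hen': sets bits 8 9 -> bits=1000101011
Not inserted: eel pig — query each against bits=1000101011:
query eel: checks bit1=0, bit4=1 (has a 0) -> no => not a false positive
query pig: checks bit0=1, bit8=1 (all 1) -> maybe => FALSE POSITIVE
False positives (alphabetical): pig

Answer: pig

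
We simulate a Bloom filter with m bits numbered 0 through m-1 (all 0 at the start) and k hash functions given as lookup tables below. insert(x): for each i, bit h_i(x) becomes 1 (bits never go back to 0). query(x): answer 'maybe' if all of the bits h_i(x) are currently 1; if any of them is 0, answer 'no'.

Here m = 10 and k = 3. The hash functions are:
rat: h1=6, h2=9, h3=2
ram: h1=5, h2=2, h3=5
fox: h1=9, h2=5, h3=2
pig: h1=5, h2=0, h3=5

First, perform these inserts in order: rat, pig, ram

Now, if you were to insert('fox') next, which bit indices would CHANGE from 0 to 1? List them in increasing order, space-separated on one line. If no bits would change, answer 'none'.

Answer: none

Derivation:
Start: bits=0000000000
After insert 'rat': sets bits 2 6 9 -> bits=0010001001
After insert 'pig': sets bits 0 5 -> bits=1010011001
After insert 'ram': sets bits 2 5 -> bits=1010011001
insert 'fox' would touch bits 2 5 9; currently bit2=1, bit5=1, bit9=1
Bits that are 0 among those (would change 0->1): none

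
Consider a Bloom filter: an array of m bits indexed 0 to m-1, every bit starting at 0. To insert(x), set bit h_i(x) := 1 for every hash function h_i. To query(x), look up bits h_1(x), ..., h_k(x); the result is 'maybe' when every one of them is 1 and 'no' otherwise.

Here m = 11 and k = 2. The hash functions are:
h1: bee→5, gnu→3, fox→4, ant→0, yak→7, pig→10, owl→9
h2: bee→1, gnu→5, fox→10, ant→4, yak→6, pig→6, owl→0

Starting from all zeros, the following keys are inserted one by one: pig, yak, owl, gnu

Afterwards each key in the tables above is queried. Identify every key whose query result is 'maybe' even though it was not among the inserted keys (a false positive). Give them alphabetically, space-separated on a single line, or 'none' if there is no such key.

Answer: none

Derivation:
Start: bits=00000000000
After insert 'pig': sets bits 6 10 -> bits=00000010001
After insert 'yak': sets bits 6 7 -> bits=00000011001
After insert 'owl': sets bits 0 9 -> bits=10000011011
After insert 'gnu': sets bits 3 5 -> bits=10010111011
Not inserted: ant bee fox — query each against bits=10010111011:
query ant: checks bit0=1, bit4=0 (has a 0) -> no => not a false positive
query bee: checks bit1=0, bit5=1 (has a 0) -> no => not a false positive
query fox: checks bit4=0, bit10=1 (has a 0) -> no => not a false positive
False positives (alphabetical): none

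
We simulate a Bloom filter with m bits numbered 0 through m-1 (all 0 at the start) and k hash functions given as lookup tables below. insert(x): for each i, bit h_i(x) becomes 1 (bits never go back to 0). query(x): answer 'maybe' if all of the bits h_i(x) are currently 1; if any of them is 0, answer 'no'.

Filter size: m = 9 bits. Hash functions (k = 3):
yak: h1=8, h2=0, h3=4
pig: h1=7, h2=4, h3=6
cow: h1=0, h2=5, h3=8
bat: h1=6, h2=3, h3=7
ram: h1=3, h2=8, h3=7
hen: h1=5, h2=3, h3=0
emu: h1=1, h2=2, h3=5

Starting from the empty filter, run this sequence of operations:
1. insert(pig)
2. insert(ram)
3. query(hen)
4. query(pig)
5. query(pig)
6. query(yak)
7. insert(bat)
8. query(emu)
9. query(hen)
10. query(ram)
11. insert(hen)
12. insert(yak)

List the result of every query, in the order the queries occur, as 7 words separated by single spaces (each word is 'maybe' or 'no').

Answer: no maybe maybe no no no maybe

Derivation:
Start: bits=000000000
Op 1: insert pig -> sets bits 4 6 7 -> bits=000010110
Op 2: insert ram -> sets bits 3 7 8 -> bits=000110111
Op 3: query hen -> checks bit0=0, bit3=1, bit5=0 (has a 0) -> no
Op 4: query pig -> checks bit4=1, bit6=1, bit7=1 (all 1) -> maybe
Op 5: query pig -> checks bit4=1, bit6=1, bit7=1 (all 1) -> maybe
Op 6: query yak -> checks bit0=0, bit4=1, bit8=1 (has a 0) -> no
Op 7: insert bat -> sets bits 3 6 7 -> bits=000110111
Op 8: query emu -> checks bit1=0, bit2=0, bit5=0 (has a 0) -> no
Op 9: query hen -> checks bit0=0, bit3=1, bit5=0 (has a 0) -> no
Op 10: query ram -> checks bit3=1, bit7=1, bit8=1 (all 1) -> maybe
Op 11: insert hen -> sets bits 0 3 5 -> bits=100111111
Op 12: insert yak -> sets bits 0 4 8 -> bits=100111111
Query results in order: no maybe maybe no no no maybe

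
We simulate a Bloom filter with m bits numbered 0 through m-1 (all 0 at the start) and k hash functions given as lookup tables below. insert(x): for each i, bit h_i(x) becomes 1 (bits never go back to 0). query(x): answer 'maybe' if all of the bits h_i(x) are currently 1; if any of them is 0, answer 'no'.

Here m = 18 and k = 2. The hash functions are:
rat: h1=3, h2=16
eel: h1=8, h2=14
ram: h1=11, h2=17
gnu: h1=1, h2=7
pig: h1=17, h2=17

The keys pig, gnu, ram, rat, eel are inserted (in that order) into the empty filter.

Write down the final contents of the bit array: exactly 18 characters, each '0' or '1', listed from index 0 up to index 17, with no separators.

Answer: 010100011001001011

Derivation:
Start: bits=000000000000000000
After insert 'pig': sets bits 17 -> bits=000000000000000001
After insert 'gnu': sets bits 1 7 -> bits=010000010000000001
After insert 'ram': sets bits 11 17 -> bits=010000010001000001
After insert 'rat': sets bits 3 16 -> bits=010100010001000011
After insert 'eel': sets bits 8 14 -> bits=010100011001001011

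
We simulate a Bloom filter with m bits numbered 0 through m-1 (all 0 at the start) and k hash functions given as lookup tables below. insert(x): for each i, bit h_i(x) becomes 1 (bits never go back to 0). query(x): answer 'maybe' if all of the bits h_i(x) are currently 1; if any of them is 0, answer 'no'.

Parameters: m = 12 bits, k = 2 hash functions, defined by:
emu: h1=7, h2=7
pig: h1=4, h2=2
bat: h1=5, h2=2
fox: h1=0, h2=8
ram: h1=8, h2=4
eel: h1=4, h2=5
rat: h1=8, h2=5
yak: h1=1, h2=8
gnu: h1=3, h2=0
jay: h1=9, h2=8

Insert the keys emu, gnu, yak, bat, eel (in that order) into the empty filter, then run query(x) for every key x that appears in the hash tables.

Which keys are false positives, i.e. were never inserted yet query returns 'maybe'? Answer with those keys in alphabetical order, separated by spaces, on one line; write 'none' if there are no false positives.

Start: bits=000000000000
After insert 'emu': sets bits 7 -> bits=000000010000
After insert 'gnu': sets bits 0 3 -> bits=100100010000
After insert 'yak': sets bits 1 8 -> bits=110100011000
After insert 'bat': sets bits 2 5 -> bits=111101011000
After insert 'eel': sets bits 4 5 -> bits=111111011000
Not inserted: fox jay pig ram rat — query each against bits=111111011000:
query fox: checks bit0=1, bit8=1 (all 1) -> maybe => FALSE POSITIVE
query jay: checks bit8=1, bit9=0 (has a 0) -> no => not a false positive
query pig: checks bit2=1, bit4=1 (all 1) -> maybe => FALSE POSITIVE
query ram: checks bit4=1, bit8=1 (all 1) -> maybe => FALSE POSITIVE
query rat: checks bit5=1, bit8=1 (all 1) -> maybe => FALSE POSITIVE
False positives (alphabetical): fox pig ram rat

Answer: fox pig ram rat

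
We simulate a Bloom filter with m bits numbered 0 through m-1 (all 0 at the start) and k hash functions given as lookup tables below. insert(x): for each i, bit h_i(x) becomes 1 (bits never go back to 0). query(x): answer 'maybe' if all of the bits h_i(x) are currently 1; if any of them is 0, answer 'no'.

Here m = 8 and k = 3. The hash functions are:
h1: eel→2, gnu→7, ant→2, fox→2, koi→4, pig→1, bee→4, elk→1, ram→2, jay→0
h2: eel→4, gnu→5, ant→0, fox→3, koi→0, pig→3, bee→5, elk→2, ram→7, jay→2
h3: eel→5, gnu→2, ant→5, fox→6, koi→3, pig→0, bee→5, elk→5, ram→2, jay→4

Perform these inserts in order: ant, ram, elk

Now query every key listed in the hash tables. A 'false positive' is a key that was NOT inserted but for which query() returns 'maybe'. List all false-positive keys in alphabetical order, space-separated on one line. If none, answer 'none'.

Answer: gnu

Derivation:
Start: bits=00000000
After insert 'ant': sets bits 0 2 5 -> bits=10100100
After insert 'ram': sets bits 2 7 -> bits=10100101
After insert 'elk': sets bits 1 2 5 -> bits=11100101
Not inserted: bee eel fox gnu jay koi pig — query each against bits=11100101:
query bee: checks bit4=0, bit5=1 (has a 0) -> no => not a false positive
query eel: checks bit2=1, bit4=0, bit5=1 (has a 0) -> no => not a false positive
query fox: checks bit2=1, bit3=0, bit6=0 (has a 0) -> no => not a false positive
query gnu: checks bit2=1, bit5=1, bit7=1 (all 1) -> maybe => FALSE POSITIVE
query jay: checks bit0=1, bit2=1, bit4=0 (has a 0) -> no => not a false positive
query koi: checks bit0=1, bit3=0, bit4=0 (has a 0) -> no => not a false positive
query pig: checks bit0=1, bit1=1, bit3=0 (has a 0) -> no => not a false positive
False positives (alphabetical): gnu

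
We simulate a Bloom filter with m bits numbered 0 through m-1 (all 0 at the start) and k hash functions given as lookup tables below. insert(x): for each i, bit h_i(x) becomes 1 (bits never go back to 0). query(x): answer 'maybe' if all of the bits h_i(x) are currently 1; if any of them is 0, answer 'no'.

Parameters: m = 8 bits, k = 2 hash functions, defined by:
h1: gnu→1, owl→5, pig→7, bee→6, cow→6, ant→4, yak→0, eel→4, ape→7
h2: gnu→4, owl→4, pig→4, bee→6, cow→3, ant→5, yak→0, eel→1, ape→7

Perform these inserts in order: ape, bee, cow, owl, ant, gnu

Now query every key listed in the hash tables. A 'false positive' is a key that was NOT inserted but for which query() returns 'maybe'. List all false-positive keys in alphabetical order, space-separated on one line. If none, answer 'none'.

Answer: eel pig

Derivation:
Start: bits=00000000
After insert 'ape': sets bits 7 -> bits=00000001
After insert 'bee': sets bits 6 -> bits=00000011
After insert 'cow': sets bits 3 6 -> bits=00010011
After insert 'owl': sets bits 4 5 -> bits=00011111
After insert 'ant': sets bits 4 5 -> bits=00011111
After insert 'gnu': sets bits 1 4 -> bits=01011111
Not inserted: eel pig yak — query each against bits=01011111:
query eel: checks bit1=1, bit4=1 (all 1) -> maybe => FALSE POSITIVE
query pig: checks bit4=1, bit7=1 (all 1) -> maybe => FALSE POSITIVE
query yak: checks bit0=0 (has a 0) -> no => not a false positive
False positives (alphabetical): eel pig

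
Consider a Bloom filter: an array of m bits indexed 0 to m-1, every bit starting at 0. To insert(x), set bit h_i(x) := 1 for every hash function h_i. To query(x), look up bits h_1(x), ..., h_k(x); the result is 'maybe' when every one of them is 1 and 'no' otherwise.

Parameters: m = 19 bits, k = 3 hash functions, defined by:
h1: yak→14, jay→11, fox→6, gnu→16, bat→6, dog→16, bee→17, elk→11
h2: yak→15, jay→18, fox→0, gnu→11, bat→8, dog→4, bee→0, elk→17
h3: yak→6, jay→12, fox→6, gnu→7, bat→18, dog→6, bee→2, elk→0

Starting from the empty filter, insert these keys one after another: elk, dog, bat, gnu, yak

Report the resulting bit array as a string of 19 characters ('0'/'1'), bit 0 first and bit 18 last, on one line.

Start: bits=0000000000000000000
After insert 'elk': sets bits 0 11 17 -> bits=1000000000010000010
After insert 'dog': sets bits 4 6 16 -> bits=1000101000010000110
After insert 'bat': sets bits 6 8 18 -> bits=1000101010010000111
After insert 'gnu': sets bits 7 11 16 -> bits=1000101110010000111
After insert 'yak': sets bits 6 14 15 -> bits=1000101110010011111

Answer: 1000101110010011111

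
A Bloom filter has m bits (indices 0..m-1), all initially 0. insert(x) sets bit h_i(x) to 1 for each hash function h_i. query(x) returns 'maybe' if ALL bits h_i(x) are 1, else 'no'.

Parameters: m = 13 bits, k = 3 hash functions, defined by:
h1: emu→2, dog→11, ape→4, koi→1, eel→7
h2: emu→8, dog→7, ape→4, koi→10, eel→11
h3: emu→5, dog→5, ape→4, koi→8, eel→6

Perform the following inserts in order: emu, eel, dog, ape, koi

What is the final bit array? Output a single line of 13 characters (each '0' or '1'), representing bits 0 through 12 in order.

Answer: 0110111110110

Derivation:
Start: bits=0000000000000
After insert 'emu': sets bits 2 5 8 -> bits=0010010010000
After insert 'eel': sets bits 6 7 11 -> bits=0010011110010
After insert 'dog': sets bits 5 7 11 -> bits=0010011110010
After insert 'ape': sets bits 4 -> bits=0010111110010
After insert 'koi': sets bits 1 8 10 -> bits=0110111110110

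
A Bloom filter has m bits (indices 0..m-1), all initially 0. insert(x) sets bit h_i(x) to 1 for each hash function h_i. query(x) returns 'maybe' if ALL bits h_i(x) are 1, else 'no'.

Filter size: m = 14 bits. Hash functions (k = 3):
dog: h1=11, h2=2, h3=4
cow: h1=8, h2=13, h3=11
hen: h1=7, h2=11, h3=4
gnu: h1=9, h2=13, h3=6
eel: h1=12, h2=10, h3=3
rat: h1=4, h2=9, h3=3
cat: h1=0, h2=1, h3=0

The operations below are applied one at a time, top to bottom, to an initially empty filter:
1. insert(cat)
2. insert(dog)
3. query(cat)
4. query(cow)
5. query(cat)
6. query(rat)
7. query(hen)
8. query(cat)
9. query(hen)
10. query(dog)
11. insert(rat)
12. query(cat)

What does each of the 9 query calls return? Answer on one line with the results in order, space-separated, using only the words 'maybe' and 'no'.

Answer: maybe no maybe no no maybe no maybe maybe

Derivation:
Start: bits=00000000000000
Op 1: insert cat -> sets bits 0 1 -> bits=11000000000000
Op 2: insert dog -> sets bits 2 4 11 -> bits=11101000000100
Op 3: query cat -> checks bit0=1, bit1=1 (all 1) -> maybe
Op 4: query cow -> checks bit8=0, bit11=1, bit13=0 (has a 0) -> no
Op 5: query cat -> checks bit0=1, bit1=1 (all 1) -> maybe
Op 6: query rat -> checks bit3=0, bit4=1, bit9=0 (has a 0) -> no
Op 7: query hen -> checks bit4=1, bit7=0, bit11=1 (has a 0) -> no
Op 8: query cat -> checks bit0=1, bit1=1 (all 1) -> maybe
Op 9: query hen -> checks bit4=1, bit7=0, bit11=1 (has a 0) -> no
Op 10: query dog -> checks bit2=1, bit4=1, bit11=1 (all 1) -> maybe
Op 11: insert rat -> sets bits 3 4 9 -> bits=11111000010100
Op 12: query cat -> checks bit0=1, bit1=1 (all 1) -> maybe
Query results in order: maybe no maybe no no maybe no maybe maybe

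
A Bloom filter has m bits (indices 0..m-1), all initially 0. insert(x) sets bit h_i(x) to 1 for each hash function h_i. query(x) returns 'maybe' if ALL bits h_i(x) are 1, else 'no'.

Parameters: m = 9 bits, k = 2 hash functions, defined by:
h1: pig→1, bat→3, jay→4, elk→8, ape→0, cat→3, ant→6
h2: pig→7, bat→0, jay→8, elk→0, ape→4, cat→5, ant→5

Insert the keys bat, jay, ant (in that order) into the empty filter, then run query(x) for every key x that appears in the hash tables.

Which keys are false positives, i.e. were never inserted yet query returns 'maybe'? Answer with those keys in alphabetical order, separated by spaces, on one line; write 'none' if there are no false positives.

Start: bits=000000000
After insert 'bat': sets bits 0 3 -> bits=100100000
After insert 'jay': sets bits 4 8 -> bits=100110001
After insert 'ant': sets bits 5 6 -> bits=100111101
Not inserted: ape cat elk pig — query each against bits=100111101:
query ape: checks bit0=1, bit4=1 (all 1) -> maybe => FALSE POSITIVE
query cat: checks bit3=1, bit5=1 (all 1) -> maybe => FALSE POSITIVE
query elk: checks bit0=1, bit8=1 (all 1) -> maybe => FALSE POSITIVE
query pig: checks bit1=0, bit7=0 (has a 0) -> no => not a false positive
False positives (alphabetical): ape cat elk

Answer: ape cat elk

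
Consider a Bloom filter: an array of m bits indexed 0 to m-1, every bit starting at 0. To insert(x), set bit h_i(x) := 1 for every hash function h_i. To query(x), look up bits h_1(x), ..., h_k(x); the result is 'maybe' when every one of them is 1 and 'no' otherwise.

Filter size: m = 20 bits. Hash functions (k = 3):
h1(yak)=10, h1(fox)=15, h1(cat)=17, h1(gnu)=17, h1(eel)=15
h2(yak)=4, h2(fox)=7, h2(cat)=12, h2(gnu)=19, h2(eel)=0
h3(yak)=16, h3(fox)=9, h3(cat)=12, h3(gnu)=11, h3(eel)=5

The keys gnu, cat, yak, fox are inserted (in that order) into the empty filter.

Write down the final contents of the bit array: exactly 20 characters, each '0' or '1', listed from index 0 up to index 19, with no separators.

Answer: 00001001011110011101

Derivation:
Start: bits=00000000000000000000
After insert 'gnu': sets bits 11 17 19 -> bits=00000000000100000101
After insert 'cat': sets bits 12 17 -> bits=00000000000110000101
After insert 'yak': sets bits 4 10 16 -> bits=00001000001110001101
After insert 'fox': sets bits 7 9 15 -> bits=00001001011110011101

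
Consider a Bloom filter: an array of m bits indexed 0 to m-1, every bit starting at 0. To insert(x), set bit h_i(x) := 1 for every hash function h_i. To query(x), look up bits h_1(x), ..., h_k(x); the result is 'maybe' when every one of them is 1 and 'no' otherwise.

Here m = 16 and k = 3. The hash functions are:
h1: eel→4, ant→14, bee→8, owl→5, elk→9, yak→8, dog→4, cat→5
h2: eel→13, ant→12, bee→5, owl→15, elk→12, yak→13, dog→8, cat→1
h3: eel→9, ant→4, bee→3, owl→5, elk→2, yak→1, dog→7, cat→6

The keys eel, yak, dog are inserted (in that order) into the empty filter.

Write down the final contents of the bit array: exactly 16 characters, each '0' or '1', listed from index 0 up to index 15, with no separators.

Start: bits=0000000000000000
After insert 'eel': sets bits 4 9 13 -> bits=0000100001000100
After insert 'yak': sets bits 1 8 13 -> bits=0100100011000100
After insert 'dog': sets bits 4 7 8 -> bits=0100100111000100

Answer: 0100100111000100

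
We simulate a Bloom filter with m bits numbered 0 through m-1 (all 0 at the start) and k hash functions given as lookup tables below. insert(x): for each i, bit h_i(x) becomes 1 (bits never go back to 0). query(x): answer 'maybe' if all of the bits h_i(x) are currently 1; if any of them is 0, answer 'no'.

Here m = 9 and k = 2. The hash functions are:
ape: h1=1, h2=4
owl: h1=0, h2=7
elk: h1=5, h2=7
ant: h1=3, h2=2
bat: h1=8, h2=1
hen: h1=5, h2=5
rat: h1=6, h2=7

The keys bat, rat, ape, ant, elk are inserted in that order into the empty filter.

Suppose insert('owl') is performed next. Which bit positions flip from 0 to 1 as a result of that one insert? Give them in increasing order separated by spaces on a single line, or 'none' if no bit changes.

Answer: 0

Derivation:
Start: bits=000000000
After insert 'bat': sets bits 1 8 -> bits=010000001
After insert 'rat': sets bits 6 7 -> bits=010000111
After insert 'ape': sets bits 1 4 -> bits=010010111
After insert 'ant': sets bits 2 3 -> bits=011110111
After insert 'elk': sets bits 5 7 -> bits=011111111
insert 'owl' would touch bits 0 7; currently bit0=0, bit7=1
Bits that are 0 among those (would change 0->1): 0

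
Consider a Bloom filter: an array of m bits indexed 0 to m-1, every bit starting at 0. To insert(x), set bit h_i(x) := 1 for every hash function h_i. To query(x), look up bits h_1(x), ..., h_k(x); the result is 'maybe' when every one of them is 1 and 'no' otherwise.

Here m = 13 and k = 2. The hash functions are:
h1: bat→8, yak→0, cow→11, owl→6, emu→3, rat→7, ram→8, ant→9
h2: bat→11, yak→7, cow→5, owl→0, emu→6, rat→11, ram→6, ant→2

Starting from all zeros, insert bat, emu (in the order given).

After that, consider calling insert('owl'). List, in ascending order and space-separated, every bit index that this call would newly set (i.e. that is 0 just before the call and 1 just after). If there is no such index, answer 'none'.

Answer: 0

Derivation:
Start: bits=0000000000000
After insert 'bat': sets bits 8 11 -> bits=0000000010010
After insert 'emu': sets bits 3 6 -> bits=0001001010010
insert 'owl' would touch bits 0 6; currently bit0=0, bit6=1
Bits that are 0 among those (would change 0->1): 0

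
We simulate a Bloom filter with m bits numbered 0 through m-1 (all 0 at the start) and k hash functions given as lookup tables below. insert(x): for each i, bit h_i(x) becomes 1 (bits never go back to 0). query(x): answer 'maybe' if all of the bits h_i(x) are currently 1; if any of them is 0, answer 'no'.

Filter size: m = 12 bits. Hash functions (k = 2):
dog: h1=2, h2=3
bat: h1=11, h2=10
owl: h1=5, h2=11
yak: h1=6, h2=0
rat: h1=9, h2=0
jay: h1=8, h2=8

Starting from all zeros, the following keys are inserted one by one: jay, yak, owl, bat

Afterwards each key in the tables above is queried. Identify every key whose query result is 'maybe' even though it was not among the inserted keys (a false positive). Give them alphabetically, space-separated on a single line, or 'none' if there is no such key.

Start: bits=000000000000
After insert 'jay': sets bits 8 -> bits=000000001000
After insert 'yak': sets bits 0 6 -> bits=100000101000
After insert 'owl': sets bits 5 11 -> bits=100001101001
After insert 'bat': sets bits 10 11 -> bits=100001101011
Not inserted: dog rat — query each against bits=100001101011:
query dog: checks bit2=0, bit3=0 (has a 0) -> no => not a false positive
query rat: checks bit0=1, bit9=0 (has a 0) -> no => not a false positive
False positives (alphabetical): none

Answer: none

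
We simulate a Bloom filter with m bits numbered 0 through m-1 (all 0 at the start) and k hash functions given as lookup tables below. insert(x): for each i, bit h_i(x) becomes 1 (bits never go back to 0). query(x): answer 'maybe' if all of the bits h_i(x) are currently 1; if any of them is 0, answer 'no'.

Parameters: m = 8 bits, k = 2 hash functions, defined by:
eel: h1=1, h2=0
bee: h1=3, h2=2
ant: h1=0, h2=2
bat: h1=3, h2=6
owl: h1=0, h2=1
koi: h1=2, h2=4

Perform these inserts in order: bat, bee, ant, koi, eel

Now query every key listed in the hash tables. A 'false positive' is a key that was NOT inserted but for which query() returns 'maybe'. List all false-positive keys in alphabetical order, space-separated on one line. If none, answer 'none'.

Start: bits=00000000
After insert 'bat': sets bits 3 6 -> bits=00010010
After insert 'bee': sets bits 2 3 -> bits=00110010
After insert 'ant': sets bits 0 2 -> bits=10110010
After insert 'koi': sets bits 2 4 -> bits=10111010
After insert 'eel': sets bits 0 1 -> bits=11111010
Not inserted: owl — query each against bits=11111010:
query owl: checks bit0=1, bit1=1 (all 1) -> maybe => FALSE POSITIVE
False positives (alphabetical): owl

Answer: owl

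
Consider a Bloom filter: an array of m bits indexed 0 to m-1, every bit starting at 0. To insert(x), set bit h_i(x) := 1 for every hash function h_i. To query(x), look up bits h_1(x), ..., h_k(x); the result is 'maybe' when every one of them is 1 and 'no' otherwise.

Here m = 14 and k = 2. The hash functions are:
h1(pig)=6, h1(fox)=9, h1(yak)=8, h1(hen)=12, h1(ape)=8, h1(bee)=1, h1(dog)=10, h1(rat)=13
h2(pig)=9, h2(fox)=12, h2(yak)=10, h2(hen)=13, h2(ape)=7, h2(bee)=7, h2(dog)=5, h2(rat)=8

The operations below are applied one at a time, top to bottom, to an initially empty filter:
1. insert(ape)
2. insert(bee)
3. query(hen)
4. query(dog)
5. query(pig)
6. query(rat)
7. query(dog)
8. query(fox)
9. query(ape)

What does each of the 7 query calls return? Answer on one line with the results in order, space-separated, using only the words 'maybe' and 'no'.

Answer: no no no no no no maybe

Derivation:
Start: bits=00000000000000
Op 1: insert ape -> sets bits 7 8 -> bits=00000001100000
Op 2: insert bee -> sets bits 1 7 -> bits=01000001100000
Op 3: query hen -> checks bit12=0, bit13=0 (has a 0) -> no
Op 4: query dog -> checks bit5=0, bit10=0 (has a 0) -> no
Op 5: query pig -> checks bit6=0, bit9=0 (has a 0) -> no
Op 6: query rat -> checks bit8=1, bit13=0 (has a 0) -> no
Op 7: query dog -> checks bit5=0, bit10=0 (has a 0) -> no
Op 8: query fox -> checks bit9=0, bit12=0 (has a 0) -> no
Op 9: query ape -> checks bit7=1, bit8=1 (all 1) -> maybe
Query results in order: no no no no no no maybe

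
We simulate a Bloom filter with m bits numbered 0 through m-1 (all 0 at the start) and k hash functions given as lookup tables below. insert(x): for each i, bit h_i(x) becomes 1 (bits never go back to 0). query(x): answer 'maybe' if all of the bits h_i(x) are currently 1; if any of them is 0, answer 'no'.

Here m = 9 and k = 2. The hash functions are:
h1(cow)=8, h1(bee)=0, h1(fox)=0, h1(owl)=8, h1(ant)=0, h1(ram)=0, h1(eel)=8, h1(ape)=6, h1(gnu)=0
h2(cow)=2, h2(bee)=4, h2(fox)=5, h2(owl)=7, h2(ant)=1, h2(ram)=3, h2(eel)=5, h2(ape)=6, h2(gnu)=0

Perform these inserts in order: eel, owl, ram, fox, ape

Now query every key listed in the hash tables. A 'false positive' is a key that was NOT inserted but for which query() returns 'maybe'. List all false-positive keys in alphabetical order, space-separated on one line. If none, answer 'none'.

Answer: gnu

Derivation:
Start: bits=000000000
After insert 'eel': sets bits 5 8 -> bits=000001001
After insert 'owl': sets bits 7 8 -> bits=000001011
After insert 'ram': sets bits 0 3 -> bits=100101011
After insert 'fox': sets bits 0 5 -> bits=100101011
After insert 'ape': sets bits 6 -> bits=100101111
Not inserted: ant bee cow gnu — query each against bits=100101111:
query ant: checks bit0=1, bit1=0 (has a 0) -> no => not a false positive
query bee: checks bit0=1, bit4=0 (has a 0) -> no => not a false positive
query cow: checks bit2=0, bit8=1 (has a 0) -> no => not a false positive
query gnu: checks bit0=1 (all 1) -> maybe => FALSE POSITIVE
False positives (alphabetical): gnu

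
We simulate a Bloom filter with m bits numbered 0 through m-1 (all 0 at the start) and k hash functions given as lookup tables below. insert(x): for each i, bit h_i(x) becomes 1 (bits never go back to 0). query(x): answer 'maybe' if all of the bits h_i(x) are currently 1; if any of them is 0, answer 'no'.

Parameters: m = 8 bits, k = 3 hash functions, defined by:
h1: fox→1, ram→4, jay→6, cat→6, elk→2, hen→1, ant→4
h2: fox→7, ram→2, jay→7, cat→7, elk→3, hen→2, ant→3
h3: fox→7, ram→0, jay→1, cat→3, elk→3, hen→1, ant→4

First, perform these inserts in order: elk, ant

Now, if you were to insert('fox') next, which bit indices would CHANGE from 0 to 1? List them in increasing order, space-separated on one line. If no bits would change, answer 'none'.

Start: bits=00000000
After insert 'elk': sets bits 2 3 -> bits=00110000
After insert 'ant': sets bits 3 4 -> bits=00111000
insert 'fox' would touch bits 1 7; currently bit1=0, bit7=0
Bits that are 0 among those (would change 0->1): 1 7

Answer: 1 7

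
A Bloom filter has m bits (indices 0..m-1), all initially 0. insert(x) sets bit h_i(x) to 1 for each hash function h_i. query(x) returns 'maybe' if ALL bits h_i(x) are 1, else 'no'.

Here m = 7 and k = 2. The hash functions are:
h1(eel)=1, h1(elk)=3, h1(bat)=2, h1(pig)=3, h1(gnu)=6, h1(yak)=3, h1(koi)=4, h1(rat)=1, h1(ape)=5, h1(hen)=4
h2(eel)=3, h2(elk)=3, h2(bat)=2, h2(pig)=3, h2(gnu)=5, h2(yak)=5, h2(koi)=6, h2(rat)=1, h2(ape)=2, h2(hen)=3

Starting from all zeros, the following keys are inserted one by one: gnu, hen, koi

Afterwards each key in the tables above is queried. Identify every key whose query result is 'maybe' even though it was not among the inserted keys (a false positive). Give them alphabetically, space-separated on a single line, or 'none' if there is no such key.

Start: bits=0000000
After insert 'gnu': sets bits 5 6 -> bits=0000011
After insert 'hen': sets bits 3 4 -> bits=0001111
After insert 'koi': sets bits 4 6 -> bits=0001111
Not inserted: ape bat eel elk pig rat yak — query each against bits=0001111:
query ape: checks bit2=0, bit5=1 (has a 0) -> no => not a false positive
query bat: checks bit2=0 (has a 0) -> no => not a false positive
query eel: checks bit1=0, bit3=1 (has a 0) -> no => not a false positive
query elk: checks bit3=1 (all 1) -> maybe => FALSE POSITIVE
query pig: checks bit3=1 (all 1) -> maybe => FALSE POSITIVE
query rat: checks bit1=0 (has a 0) -> no => not a false positive
query yak: checks bit3=1, bit5=1 (all 1) -> maybe => FALSE POSITIVE
False positives (alphabetical): elk pig yak

Answer: elk pig yak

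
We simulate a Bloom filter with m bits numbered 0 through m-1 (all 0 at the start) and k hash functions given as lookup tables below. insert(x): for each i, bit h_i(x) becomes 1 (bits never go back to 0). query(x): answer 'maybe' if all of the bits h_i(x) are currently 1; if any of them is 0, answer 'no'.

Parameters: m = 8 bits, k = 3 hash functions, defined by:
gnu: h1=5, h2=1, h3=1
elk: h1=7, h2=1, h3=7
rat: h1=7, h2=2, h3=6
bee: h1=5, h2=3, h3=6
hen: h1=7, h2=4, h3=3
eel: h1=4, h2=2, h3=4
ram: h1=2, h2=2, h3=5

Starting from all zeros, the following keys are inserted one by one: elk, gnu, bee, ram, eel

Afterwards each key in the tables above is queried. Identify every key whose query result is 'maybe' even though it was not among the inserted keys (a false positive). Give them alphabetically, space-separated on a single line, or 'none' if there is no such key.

Answer: hen rat

Derivation:
Start: bits=00000000
After insert 'elk': sets bits 1 7 -> bits=01000001
After insert 'gnu': sets bits 1 5 -> bits=01000101
After insert 'bee': sets bits 3 5 6 -> bits=01010111
After insert 'ram': sets bits 2 5 -> bits=01110111
After insert 'eel': sets bits 2 4 -> bits=01111111
Not inserted: hen rat — query each against bits=01111111:
query hen: checks bit3=1, bit4=1, bit7=1 (all 1) -> maybe => FALSE POSITIVE
query rat: checks bit2=1, bit6=1, bit7=1 (all 1) -> maybe => FALSE POSITIVE
False positives (alphabetical): hen rat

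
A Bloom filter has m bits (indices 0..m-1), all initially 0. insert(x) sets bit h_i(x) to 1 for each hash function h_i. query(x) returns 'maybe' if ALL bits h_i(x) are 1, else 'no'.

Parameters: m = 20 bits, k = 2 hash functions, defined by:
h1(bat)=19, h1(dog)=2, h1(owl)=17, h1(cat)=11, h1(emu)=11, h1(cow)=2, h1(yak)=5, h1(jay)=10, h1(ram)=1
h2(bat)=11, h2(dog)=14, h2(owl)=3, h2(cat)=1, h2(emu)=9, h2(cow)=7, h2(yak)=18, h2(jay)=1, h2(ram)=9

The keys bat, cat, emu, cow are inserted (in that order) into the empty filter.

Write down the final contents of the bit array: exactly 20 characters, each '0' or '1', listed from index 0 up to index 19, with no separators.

Answer: 01100001010100000001

Derivation:
Start: bits=00000000000000000000
After insert 'bat': sets bits 11 19 -> bits=00000000000100000001
After insert 'cat': sets bits 1 11 -> bits=01000000000100000001
After insert 'emu': sets bits 9 11 -> bits=01000000010100000001
After insert 'cow': sets bits 2 7 -> bits=01100001010100000001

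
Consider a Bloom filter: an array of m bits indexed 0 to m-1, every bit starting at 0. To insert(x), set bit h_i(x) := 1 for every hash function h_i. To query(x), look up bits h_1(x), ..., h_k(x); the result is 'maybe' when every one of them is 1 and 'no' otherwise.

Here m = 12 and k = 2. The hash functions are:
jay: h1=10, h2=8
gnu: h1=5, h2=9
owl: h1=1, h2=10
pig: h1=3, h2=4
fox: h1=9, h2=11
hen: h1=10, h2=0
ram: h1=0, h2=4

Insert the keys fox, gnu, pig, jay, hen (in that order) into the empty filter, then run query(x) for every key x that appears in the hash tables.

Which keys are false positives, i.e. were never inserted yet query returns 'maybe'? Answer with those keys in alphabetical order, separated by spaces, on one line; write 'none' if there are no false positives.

Answer: ram

Derivation:
Start: bits=000000000000
After insert 'fox': sets bits 9 11 -> bits=000000000101
After insert 'gnu': sets bits 5 9 -> bits=000001000101
After insert 'pig': sets bits 3 4 -> bits=000111000101
After insert 'jay': sets bits 8 10 -> bits=000111001111
After insert 'hen': sets bits 0 10 -> bits=100111001111
Not inserted: owl ram — query each against bits=100111001111:
query owl: checks bit1=0, bit10=1 (has a 0) -> no => not a false positive
query ram: checks bit0=1, bit4=1 (all 1) -> maybe => FALSE POSITIVE
False positives (alphabetical): ram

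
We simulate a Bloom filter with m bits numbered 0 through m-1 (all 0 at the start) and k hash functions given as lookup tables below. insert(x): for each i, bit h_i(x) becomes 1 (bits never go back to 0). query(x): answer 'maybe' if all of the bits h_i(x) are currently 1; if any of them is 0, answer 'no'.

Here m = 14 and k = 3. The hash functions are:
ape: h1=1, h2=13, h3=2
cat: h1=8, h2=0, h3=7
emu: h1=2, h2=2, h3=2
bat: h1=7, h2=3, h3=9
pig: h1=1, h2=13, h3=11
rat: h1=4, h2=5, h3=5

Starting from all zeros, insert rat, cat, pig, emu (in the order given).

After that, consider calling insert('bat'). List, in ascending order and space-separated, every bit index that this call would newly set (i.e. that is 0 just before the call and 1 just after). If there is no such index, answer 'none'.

Start: bits=00000000000000
After insert 'rat': sets bits 4 5 -> bits=00001100000000
After insert 'cat': sets bits 0 7 8 -> bits=10001101100000
After insert 'pig': sets bits 1 11 13 -> bits=11001101100101
After insert 'emu': sets bits 2 -> bits=11101101100101
insert 'bat' would touch bits 3 7 9; currently bit3=0, bit7=1, bit9=0
Bits that are 0 among those (would change 0->1): 3 9

Answer: 3 9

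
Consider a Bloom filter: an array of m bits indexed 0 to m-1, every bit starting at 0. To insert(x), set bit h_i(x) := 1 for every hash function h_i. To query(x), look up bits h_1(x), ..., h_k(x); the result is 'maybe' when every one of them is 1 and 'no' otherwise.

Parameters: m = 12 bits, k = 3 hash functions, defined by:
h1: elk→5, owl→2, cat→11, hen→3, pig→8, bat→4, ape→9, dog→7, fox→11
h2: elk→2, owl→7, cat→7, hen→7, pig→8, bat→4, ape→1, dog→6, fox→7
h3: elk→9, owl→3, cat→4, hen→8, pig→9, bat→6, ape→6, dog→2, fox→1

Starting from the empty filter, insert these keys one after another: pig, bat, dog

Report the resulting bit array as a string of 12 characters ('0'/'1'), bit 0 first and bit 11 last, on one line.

Answer: 001010111100

Derivation:
Start: bits=000000000000
After insert 'pig': sets bits 8 9 -> bits=000000001100
After insert 'bat': sets bits 4 6 -> bits=000010101100
After insert 'dog': sets bits 2 6 7 -> bits=001010111100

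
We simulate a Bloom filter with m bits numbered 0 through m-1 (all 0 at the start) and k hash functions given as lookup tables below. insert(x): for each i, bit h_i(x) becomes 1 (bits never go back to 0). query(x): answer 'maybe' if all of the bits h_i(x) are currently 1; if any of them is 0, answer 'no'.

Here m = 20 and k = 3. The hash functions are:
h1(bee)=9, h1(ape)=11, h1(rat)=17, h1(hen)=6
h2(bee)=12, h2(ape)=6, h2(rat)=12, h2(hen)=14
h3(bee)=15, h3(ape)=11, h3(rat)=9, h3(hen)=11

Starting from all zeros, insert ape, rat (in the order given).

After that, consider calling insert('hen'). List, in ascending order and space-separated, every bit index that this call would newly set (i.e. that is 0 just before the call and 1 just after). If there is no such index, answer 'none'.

Answer: 14

Derivation:
Start: bits=00000000000000000000
After insert 'ape': sets bits 6 11 -> bits=00000010000100000000
After insert 'rat': sets bits 9 12 17 -> bits=00000010010110000100
insert 'hen' would touch bits 6 11 14; currently bit6=1, bit11=1, bit14=0
Bits that are 0 among those (would change 0->1): 14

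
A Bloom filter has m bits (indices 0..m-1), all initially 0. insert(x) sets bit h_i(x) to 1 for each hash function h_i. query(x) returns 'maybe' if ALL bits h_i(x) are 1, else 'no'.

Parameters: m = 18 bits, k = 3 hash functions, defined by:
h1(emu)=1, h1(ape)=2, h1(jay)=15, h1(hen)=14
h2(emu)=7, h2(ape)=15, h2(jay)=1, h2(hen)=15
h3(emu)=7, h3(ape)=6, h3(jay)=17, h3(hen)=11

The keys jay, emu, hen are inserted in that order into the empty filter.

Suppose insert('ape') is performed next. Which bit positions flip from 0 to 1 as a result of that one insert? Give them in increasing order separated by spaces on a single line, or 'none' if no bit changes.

Answer: 2 6

Derivation:
Start: bits=000000000000000000
After insert 'jay': sets bits 1 15 17 -> bits=010000000000000101
After insert 'emu': sets bits 1 7 -> bits=010000010000000101
After insert 'hen': sets bits 11 14 15 -> bits=010000010001001101
insert 'ape' would touch bits 2 6 15; currently bit2=0, bit6=0, bit15=1
Bits that are 0 among those (would change 0->1): 2 6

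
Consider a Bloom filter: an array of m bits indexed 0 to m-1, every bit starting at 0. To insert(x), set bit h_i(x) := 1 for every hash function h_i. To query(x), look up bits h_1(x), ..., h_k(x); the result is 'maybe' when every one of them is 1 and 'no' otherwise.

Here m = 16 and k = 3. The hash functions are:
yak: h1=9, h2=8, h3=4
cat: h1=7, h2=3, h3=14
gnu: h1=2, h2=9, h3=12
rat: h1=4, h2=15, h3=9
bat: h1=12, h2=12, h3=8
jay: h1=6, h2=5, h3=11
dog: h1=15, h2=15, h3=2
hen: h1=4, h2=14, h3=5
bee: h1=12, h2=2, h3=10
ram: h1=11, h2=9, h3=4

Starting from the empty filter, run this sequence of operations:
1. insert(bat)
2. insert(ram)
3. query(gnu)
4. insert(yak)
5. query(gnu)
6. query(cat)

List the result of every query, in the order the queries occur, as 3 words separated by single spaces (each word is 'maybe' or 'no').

Start: bits=0000000000000000
Op 1: insert bat -> sets bits 8 12 -> bits=0000000010001000
Op 2: insert ram -> sets bits 4 9 11 -> bits=0000100011011000
Op 3: query gnu -> checks bit2=0, bit9=1, bit12=1 (has a 0) -> no
Op 4: insert yak -> sets bits 4 8 9 -> bits=0000100011011000
Op 5: query gnu -> checks bit2=0, bit9=1, bit12=1 (has a 0) -> no
Op 6: query cat -> checks bit3=0, bit7=0, bit14=0 (has a 0) -> no
Query results in order: no no no

Answer: no no no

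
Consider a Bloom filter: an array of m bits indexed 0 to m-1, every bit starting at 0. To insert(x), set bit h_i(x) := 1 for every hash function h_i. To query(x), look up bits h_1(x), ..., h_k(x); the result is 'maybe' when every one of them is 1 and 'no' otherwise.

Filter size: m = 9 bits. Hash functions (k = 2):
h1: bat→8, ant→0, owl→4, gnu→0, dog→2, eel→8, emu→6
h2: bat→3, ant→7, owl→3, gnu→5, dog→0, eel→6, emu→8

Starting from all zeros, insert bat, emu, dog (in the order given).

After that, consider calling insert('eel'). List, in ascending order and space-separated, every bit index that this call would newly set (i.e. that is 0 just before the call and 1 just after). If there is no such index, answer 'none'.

Answer: none

Derivation:
Start: bits=000000000
After insert 'bat': sets bits 3 8 -> bits=000100001
After insert 'emu': sets bits 6 8 -> bits=000100101
After insert 'dog': sets bits 0 2 -> bits=101100101
insert 'eel' would touch bits 6 8; currently bit6=1, bit8=1
Bits that are 0 among those (would change 0->1): none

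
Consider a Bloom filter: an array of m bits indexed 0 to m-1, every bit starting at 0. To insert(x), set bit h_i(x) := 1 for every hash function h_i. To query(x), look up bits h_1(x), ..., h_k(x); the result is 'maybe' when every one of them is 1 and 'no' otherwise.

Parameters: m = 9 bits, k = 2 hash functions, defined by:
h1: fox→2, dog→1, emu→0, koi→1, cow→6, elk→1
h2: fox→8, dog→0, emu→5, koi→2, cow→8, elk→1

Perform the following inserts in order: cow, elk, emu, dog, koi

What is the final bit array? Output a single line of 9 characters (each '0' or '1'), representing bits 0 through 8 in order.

Start: bits=000000000
After insert 'cow': sets bits 6 8 -> bits=000000101
After insert 'elk': sets bits 1 -> bits=010000101
After insert 'emu': sets bits 0 5 -> bits=110001101
After insert 'dog': sets bits 0 1 -> bits=110001101
After insert 'koi': sets bits 1 2 -> bits=111001101

Answer: 111001101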